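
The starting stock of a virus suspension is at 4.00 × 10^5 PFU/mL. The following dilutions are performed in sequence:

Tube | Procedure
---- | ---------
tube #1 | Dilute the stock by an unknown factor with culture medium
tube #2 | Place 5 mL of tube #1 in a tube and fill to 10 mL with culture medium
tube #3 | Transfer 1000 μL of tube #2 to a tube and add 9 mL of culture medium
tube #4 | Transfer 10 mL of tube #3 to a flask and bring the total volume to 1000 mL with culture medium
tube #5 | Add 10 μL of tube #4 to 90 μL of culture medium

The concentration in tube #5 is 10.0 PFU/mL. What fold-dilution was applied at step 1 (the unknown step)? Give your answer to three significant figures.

2.00-fold

Step 1: unknown factor x
Step 2: 5 mL brought to 10 mL → factor 10/5 = 2
Step 3: 1000 μL + 9 mL = 10000 μL total → factor 10000/1000 = 10
Step 4: 10 mL brought to 1000 mL → factor 1000/10 = 100
Step 5: 10 μL + 90 μL = 100 μL total → factor 100/10 = 10
Product of known-step factors = 20000
Overall factor = 4.00 × 10^5 PFU/mL / (10.0 PFU/mL) = 40000
x = 40000 / 20000 = 2.00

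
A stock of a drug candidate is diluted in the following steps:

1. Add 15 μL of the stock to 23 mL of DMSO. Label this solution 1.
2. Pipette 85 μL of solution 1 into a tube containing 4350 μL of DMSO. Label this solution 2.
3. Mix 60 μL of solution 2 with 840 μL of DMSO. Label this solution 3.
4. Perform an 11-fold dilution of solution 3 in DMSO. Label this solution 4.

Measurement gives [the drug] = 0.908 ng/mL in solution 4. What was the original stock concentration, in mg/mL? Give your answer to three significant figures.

Step 1: 15 μL + 23 mL = 23015 μL total → factor 23015/15 = 1534.3
Step 2: 85 μL + 4350 μL = 4435 μL total → factor 4435/85 = 52.176
Step 3: 60 μL + 840 μL = 900 μL total → factor 900/60 = 15
Step 4: 11-fold → factor 11
Overall dilution factor = 1534.3 × 52.176 × 15 × 11 = 1.3209 × 10^7
Stock = 0.908 ng/mL × 1.3209 × 10^7 = 1.199 × 10^7 ng/mL = 12.0 mg/mL

12.0 mg/mL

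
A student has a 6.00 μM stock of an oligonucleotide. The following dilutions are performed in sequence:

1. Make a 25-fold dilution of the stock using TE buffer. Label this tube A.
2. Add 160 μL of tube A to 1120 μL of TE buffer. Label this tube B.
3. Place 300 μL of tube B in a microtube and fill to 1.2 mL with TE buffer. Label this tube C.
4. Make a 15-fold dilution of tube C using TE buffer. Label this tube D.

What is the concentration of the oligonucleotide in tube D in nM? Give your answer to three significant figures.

Step 1: 25-fold → factor 25
Step 2: 160 μL + 1120 μL = 1280 μL total → factor 1280/160 = 8
Step 3: 300 μL brought to 1.2 mL → factor 1200/300 = 4
Step 4: 15-fold → factor 15
Overall dilution factor = 25 × 8 × 4 × 15 = 12000
Final = 6.00 μM / 12000 = 0.0005000 μM = 0.500 nM

0.500 nM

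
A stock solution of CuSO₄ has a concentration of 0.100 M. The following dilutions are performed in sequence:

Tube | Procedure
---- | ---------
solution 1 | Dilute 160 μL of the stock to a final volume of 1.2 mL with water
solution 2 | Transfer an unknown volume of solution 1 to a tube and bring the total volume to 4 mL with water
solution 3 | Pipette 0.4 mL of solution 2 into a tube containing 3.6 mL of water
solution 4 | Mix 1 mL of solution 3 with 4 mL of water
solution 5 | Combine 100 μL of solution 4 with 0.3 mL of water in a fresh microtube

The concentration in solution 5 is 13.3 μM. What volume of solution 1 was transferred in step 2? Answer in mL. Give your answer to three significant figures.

0.798 mL

Step 1: 160 μL brought to 1.2 mL → factor 1200/160 = 7.5
Step 2: v brought to 4 mL → factor = 4 mL/v
Step 3: 0.4 mL + 3.6 mL = 4 mL total → factor 4/0.4 = 10
Step 4: 1 mL + 4 mL = 5 mL total → factor 5/1 = 5
Step 5: 100 μL + 0.3 mL = 400 μL total → factor 400/100 = 4
Product of known-step factors = 1500
Overall factor = 0.100 M / (13.3 μM) = 7518.8
Step-2 factor = 7518.8 / 1500 = 5.0125
v = 4 mL / 5.0125 = 0.798 mL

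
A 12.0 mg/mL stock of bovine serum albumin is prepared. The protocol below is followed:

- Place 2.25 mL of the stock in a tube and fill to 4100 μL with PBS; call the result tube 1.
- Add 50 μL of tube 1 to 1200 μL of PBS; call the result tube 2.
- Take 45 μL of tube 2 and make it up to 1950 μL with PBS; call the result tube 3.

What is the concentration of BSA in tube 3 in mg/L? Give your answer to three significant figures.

Step 1: 2.25 mL brought to 4100 μL → factor 4.1/2.25 = 1.8222
Step 2: 50 μL + 1200 μL = 1250 μL total → factor 1250/50 = 25
Step 3: 45 μL brought to 1950 μL → factor 1950/45 = 43.333
Overall dilution factor = 1.8222 × 25 × 43.333 = 1974.1
Final = 12.0 mg/mL / 1974.1 = 0.006079 mg/mL = 6.08 mg/L

6.08 mg/L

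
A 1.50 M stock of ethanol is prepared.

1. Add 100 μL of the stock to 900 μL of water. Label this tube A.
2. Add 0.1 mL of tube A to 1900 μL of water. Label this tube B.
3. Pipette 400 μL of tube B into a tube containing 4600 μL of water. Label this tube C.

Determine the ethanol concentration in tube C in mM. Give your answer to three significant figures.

Step 1: 100 μL + 900 μL = 1000 μL total → factor 1000/100 = 10
Step 2: 0.1 mL + 1900 μL = 2 mL total → factor 2/0.1 = 20
Step 3: 400 μL + 4600 μL = 5000 μL total → factor 5000/400 = 12.5
Overall dilution factor = 10 × 20 × 12.5 = 2500
Final = 1.50 M / 2500 = 0.0006000 M = 0.600 mM

0.600 mM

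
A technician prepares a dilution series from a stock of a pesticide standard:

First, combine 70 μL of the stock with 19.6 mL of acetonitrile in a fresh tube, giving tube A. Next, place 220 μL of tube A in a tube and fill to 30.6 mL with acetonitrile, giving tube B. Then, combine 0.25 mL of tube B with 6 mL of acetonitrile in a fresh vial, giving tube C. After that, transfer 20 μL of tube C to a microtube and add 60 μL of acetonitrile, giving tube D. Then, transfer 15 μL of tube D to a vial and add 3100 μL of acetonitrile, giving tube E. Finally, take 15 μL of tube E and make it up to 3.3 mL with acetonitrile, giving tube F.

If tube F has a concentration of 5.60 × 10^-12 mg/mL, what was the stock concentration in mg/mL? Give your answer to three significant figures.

Step 1: 70 μL + 19.6 mL = 19670 μL total → factor 19670/70 = 281
Step 2: 220 μL brought to 30.6 mL → factor 30600/220 = 139.09
Step 3: 0.25 mL + 6 mL = 6.25 mL total → factor 6.25/0.25 = 25
Step 4: 20 μL + 60 μL = 80 μL total → factor 80/20 = 4
Step 5: 15 μL + 3100 μL = 3115 μL total → factor 3115/15 = 207.67
Step 6: 15 μL brought to 3.3 mL → factor 3300/15 = 220
Overall dilution factor = 281 × 139.09 × 25 × 4 × 207.67 × 220 = 1.7856 × 10^11
Stock = 5.60 × 10^-12 mg/mL × 1.7856 × 10^11 = 1.00 mg/mL

1.00 mg/mL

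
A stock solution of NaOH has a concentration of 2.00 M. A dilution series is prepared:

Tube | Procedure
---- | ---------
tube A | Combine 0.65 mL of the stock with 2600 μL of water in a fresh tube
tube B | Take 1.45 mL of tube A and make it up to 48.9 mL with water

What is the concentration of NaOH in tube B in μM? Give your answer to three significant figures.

Step 1: 0.65 mL + 2600 μL = 3.25 mL total → factor 3.25/0.65 = 5
Step 2: 1.45 mL brought to 48.9 mL → factor 48.9/1.45 = 33.724
Overall dilution factor = 5 × 33.724 = 168.62
Final = 2.00 M / 168.62 = 0.01186 M = 1.19 × 10^4 μM

1.19 × 10^4 μM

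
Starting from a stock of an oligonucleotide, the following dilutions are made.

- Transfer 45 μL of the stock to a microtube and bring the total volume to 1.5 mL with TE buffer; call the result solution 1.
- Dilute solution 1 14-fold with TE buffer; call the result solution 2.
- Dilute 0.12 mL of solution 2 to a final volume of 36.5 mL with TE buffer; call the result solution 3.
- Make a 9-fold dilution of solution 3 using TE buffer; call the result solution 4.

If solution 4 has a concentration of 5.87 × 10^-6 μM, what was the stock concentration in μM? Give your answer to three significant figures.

7.50 μM

Step 1: 45 μL brought to 1.5 mL → factor 1500/45 = 33.333
Step 2: 14-fold → factor 14
Step 3: 0.12 mL brought to 36.5 mL → factor 36.5/0.12 = 304.17
Step 4: 9-fold → factor 9
Overall dilution factor = 33.333 × 14 × 304.17 × 9 = 1.2775 × 10^6
Stock = 5.87 × 10^-6 μM × 1.2775 × 10^6 = 7.50 μM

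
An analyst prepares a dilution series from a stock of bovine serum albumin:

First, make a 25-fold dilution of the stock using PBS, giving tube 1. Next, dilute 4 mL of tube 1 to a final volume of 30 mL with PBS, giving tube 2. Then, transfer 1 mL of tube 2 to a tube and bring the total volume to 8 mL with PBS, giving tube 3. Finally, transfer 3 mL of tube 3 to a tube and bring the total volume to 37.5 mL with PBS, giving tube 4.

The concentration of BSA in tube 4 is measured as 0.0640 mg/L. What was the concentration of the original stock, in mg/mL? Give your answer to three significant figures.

Step 1: 25-fold → factor 25
Step 2: 4 mL brought to 30 mL → factor 30/4 = 7.5
Step 3: 1 mL brought to 8 mL → factor 8/1 = 8
Step 4: 3 mL brought to 37.5 mL → factor 37.5/3 = 12.5
Overall dilution factor = 25 × 7.5 × 8 × 12.5 = 18750
Stock = 0.0640 mg/L × 18750 = 1200 mg/L = 1.20 mg/mL

1.20 mg/mL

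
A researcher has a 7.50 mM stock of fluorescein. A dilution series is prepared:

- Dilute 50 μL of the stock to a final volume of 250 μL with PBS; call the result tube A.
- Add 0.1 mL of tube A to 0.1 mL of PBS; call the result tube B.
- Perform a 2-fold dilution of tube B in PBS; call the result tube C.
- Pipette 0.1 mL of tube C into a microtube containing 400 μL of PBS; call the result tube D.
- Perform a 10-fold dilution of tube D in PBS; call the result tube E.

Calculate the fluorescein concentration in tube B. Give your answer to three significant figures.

Step 1: 50 μL brought to 250 μL → factor 250/50 = 5
Step 2: 0.1 mL + 0.1 mL = 0.2 mL total → factor 0.2/0.1 = 2
Dilution factor through tube B = 5 × 2 = 10
[tube B] = 7.50 mM / 10 = 0.750 mM

0.750 mM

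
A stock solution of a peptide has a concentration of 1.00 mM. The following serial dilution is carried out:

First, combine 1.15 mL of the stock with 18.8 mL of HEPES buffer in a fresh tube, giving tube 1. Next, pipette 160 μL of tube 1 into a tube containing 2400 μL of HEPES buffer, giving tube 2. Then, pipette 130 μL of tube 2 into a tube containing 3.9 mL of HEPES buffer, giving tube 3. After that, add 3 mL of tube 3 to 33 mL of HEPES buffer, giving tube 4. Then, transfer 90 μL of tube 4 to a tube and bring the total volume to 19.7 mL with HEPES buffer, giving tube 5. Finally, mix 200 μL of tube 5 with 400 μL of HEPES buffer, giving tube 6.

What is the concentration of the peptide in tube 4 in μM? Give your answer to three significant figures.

0.00968 μM

Step 1: 1.15 mL + 18.8 mL = 19.95 mL total → factor 19.95/1.15 = 17.348
Step 2: 160 μL + 2400 μL = 2560 μL total → factor 2560/160 = 16
Step 3: 130 μL + 3.9 mL = 4030 μL total → factor 4030/130 = 31
Step 4: 3 mL + 33 mL = 36 mL total → factor 36/3 = 12
Dilution factor through tube 4 = 17.348 × 16 × 31 × 12 = 1.0325 × 10^5
[tube 4] = 1.00 mM / 1.0325 × 10^5 = 9.685 × 10^-6 mM = 0.00968 μM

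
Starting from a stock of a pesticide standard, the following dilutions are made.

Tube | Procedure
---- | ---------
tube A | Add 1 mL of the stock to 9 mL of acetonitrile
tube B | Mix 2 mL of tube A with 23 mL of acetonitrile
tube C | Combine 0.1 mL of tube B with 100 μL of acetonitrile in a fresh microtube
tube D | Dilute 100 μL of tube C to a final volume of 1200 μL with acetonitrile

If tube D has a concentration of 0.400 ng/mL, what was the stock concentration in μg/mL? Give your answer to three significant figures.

Step 1: 1 mL + 9 mL = 10 mL total → factor 10/1 = 10
Step 2: 2 mL + 23 mL = 25 mL total → factor 25/2 = 12.5
Step 3: 0.1 mL + 100 μL = 0.2 mL total → factor 0.2/0.1 = 2
Step 4: 100 μL brought to 1200 μL → factor 1200/100 = 12
Overall dilution factor = 10 × 12.5 × 2 × 12 = 3000
Stock = 0.400 ng/mL × 3000 = 1200 ng/mL = 1.20 μg/mL

1.20 μg/mL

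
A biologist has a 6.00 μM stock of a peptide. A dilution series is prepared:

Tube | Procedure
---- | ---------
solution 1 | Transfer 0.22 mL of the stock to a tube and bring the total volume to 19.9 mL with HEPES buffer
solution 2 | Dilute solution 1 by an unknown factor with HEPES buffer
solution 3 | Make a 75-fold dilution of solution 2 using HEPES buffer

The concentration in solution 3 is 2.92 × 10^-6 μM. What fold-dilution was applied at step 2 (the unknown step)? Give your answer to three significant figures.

Step 1: 0.22 mL brought to 19.9 mL → factor 19.9/0.22 = 90.455
Step 2: unknown factor x
Step 3: 75-fold → factor 75
Product of known-step factors = 6784.1
Overall factor = 6.00 μM / (2.92 × 10^-6 μM) = 2.0548 × 10^6
x = 2.0548 × 10^6 / 6784.1 = 303

303-fold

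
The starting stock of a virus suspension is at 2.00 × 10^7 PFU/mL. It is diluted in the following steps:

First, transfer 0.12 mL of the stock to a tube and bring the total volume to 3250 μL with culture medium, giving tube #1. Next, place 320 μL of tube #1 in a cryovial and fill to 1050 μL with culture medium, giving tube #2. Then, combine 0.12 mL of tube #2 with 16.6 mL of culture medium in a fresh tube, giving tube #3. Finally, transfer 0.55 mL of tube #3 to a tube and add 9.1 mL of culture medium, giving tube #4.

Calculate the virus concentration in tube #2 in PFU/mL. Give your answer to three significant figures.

2.25 × 10^5 PFU/mL

Step 1: 0.12 mL brought to 3250 μL → factor 3.25/0.12 = 27.083
Step 2: 320 μL brought to 1050 μL → factor 1050/320 = 3.2812
Dilution factor through tube #2 = 27.083 × 3.2812 = 88.867
[tube #2] = 2.00 × 10^7 PFU/mL / 88.867 = 2.25 × 10^5 PFU/mL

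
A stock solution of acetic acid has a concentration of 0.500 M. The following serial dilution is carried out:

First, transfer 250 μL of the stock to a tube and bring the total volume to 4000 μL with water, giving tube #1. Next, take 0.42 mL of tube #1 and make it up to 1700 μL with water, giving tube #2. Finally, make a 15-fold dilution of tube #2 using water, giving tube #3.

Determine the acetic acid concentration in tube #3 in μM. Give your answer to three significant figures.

515 μM

Step 1: 250 μL brought to 4000 μL → factor 4000/250 = 16
Step 2: 0.42 mL brought to 1700 μL → factor 1.7/0.42 = 4.0476
Step 3: 15-fold → factor 15
Overall dilution factor = 16 × 4.0476 × 15 = 971.43
Final = 0.500 M / 971.43 = 0.0005147 M = 515 μM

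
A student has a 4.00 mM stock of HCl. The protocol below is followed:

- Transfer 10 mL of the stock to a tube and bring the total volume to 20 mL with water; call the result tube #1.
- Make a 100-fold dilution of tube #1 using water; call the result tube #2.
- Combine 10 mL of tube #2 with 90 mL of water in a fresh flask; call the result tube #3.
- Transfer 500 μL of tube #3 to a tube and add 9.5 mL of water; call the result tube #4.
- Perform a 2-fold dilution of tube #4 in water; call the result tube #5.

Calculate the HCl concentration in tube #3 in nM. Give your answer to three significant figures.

Step 1: 10 mL brought to 20 mL → factor 20/10 = 2
Step 2: 100-fold → factor 100
Step 3: 10 mL + 90 mL = 100 mL total → factor 100/10 = 10
Dilution factor through tube #3 = 2 × 100 × 10 = 2000
[tube #3] = 4.00 mM / 2000 = 0.002000 mM = 2.00 × 10^3 nM

2.00 × 10^3 nM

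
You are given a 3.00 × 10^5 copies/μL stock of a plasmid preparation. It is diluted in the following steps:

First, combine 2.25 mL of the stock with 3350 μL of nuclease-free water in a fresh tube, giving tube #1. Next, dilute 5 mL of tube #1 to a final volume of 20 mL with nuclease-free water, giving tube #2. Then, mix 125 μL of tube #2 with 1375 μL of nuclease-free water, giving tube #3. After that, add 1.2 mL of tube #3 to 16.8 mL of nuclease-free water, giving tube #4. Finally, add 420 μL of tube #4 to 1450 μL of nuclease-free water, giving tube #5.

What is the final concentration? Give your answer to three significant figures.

Step 1: 2.25 mL + 3350 μL = 5.6 mL total → factor 5.6/2.25 = 2.4889
Step 2: 5 mL brought to 20 mL → factor 20/5 = 4
Step 3: 125 μL + 1375 μL = 1500 μL total → factor 1500/125 = 12
Step 4: 1.2 mL + 16.8 mL = 18 mL total → factor 18/1.2 = 15
Step 5: 420 μL + 1450 μL = 1870 μL total → factor 1870/420 = 4.4524
Overall dilution factor = 2.4889 × 4 × 12 × 15 × 4.4524 = 7978.7
Final = 3.00 × 10^5 copies/μL / 7978.7 = 37.6 copies/μL

37.6 copies/μL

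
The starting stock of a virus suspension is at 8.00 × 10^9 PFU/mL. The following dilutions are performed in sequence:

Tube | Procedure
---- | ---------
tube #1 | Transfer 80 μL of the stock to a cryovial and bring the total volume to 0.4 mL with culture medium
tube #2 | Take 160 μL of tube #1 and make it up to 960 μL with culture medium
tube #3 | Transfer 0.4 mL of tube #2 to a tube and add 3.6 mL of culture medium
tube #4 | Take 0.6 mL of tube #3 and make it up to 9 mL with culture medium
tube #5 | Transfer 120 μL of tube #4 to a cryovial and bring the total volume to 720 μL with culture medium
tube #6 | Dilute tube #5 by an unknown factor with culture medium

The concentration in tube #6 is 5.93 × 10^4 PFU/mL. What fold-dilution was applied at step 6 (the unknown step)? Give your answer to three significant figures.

5.00-fold

Step 1: 80 μL brought to 0.4 mL → factor 400/80 = 5
Step 2: 160 μL brought to 960 μL → factor 960/160 = 6
Step 3: 0.4 mL + 3.6 mL = 4 mL total → factor 4/0.4 = 10
Step 4: 0.6 mL brought to 9 mL → factor 9/0.6 = 15
Step 5: 120 μL brought to 720 μL → factor 720/120 = 6
Step 6: unknown factor x
Product of known-step factors = 27000
Overall factor = 8.00 × 10^9 PFU/mL / (5.93 × 10^4 PFU/mL) = 1.3491 × 10^5
x = 1.3491 × 10^5 / 27000 = 5.00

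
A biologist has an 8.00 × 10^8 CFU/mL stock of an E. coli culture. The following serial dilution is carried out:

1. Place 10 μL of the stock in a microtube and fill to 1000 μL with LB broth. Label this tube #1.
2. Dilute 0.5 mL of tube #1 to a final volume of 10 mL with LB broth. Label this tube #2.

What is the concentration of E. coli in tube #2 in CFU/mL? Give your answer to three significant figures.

Step 1: 10 μL brought to 1000 μL → factor 1000/10 = 100
Step 2: 0.5 mL brought to 10 mL → factor 10/0.5 = 20
Overall dilution factor = 100 × 20 = 2000
Final = 8.00 × 10^8 CFU/mL / 2000 = 4.00 × 10^5 CFU/mL

4.00 × 10^5 CFU/mL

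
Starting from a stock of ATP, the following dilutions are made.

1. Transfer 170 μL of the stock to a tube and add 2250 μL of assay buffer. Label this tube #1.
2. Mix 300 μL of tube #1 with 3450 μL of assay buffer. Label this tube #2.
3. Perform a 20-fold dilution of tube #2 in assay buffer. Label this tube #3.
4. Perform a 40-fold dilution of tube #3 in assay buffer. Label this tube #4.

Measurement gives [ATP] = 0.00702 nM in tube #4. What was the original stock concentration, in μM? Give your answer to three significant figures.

Step 1: 170 μL + 2250 μL = 2420 μL total → factor 2420/170 = 14.235
Step 2: 300 μL + 3450 μL = 3750 μL total → factor 3750/300 = 12.5
Step 3: 20-fold → factor 20
Step 4: 40-fold → factor 40
Overall dilution factor = 14.235 × 12.5 × 20 × 40 = 1.4235 × 10^5
Stock = 0.00702 nM × 1.4235 × 10^5 = 999.3 nM = 0.999 μM

0.999 μM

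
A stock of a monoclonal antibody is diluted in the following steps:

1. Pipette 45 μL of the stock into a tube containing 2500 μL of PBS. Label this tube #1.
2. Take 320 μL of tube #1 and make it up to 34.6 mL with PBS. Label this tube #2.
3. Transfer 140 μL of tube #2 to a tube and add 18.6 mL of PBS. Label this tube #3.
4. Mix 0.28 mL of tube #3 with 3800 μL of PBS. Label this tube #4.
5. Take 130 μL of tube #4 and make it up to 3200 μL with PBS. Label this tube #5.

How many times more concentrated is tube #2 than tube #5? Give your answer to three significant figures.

4.80 × 10^4

Step 1: 45 μL + 2500 μL = 2545 μL total → factor 2545/45 = 56.556
Step 2: 320 μL brought to 34.6 mL → factor 34600/320 = 108.12
Step 3: 140 μL + 18.6 mL = 18740 μL total → factor 18740/140 = 133.86
Step 4: 0.28 mL + 3800 μL = 4.08 mL total → factor 4.08/0.28 = 14.571
Step 5: 130 μL brought to 3200 μL → factor 3200/130 = 24.615
Dilution factor to tube #2 = 6115.1; to tube #5 = 2.936 × 10^8
[tube #2]/[tube #5] = (factor to tube #5)/(factor to tube #2) = 2.936 × 10^8/6115.1 = 4.80 × 10^4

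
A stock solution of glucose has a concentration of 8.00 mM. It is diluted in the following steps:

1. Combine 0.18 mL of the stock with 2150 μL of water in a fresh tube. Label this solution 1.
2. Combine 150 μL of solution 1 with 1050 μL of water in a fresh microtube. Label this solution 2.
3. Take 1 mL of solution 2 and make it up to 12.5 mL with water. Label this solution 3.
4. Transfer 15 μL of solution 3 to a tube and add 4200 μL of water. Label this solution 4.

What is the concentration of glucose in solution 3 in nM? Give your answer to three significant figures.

Step 1: 0.18 mL + 2150 μL = 2.33 mL total → factor 2.33/0.18 = 12.944
Step 2: 150 μL + 1050 μL = 1200 μL total → factor 1200/150 = 8
Step 3: 1 mL brought to 12.5 mL → factor 12.5/1 = 12.5
Dilution factor through solution 3 = 12.944 × 8 × 12.5 = 1294.4
[solution 3] = 8.00 mM / 1294.4 = 0.006180 mM = 6.18 × 10^3 nM

6.18 × 10^3 nM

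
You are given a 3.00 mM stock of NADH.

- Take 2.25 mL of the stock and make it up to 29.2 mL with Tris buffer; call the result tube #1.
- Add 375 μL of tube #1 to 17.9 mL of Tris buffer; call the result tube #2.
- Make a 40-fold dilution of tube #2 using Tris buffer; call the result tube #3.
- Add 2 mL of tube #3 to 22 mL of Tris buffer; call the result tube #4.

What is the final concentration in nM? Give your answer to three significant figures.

Step 1: 2.25 mL brought to 29.2 mL → factor 29.2/2.25 = 12.978
Step 2: 375 μL + 17.9 mL = 18275 μL total → factor 18275/375 = 48.733
Step 3: 40-fold → factor 40
Step 4: 2 mL + 22 mL = 24 mL total → factor 24/2 = 12
Overall dilution factor = 12.978 × 48.733 × 40 × 12 = 3.0358 × 10^5
Final = 3.00 mM / 3.0358 × 10^5 = 9.882 × 10^-6 mM = 9.88 nM

9.88 nM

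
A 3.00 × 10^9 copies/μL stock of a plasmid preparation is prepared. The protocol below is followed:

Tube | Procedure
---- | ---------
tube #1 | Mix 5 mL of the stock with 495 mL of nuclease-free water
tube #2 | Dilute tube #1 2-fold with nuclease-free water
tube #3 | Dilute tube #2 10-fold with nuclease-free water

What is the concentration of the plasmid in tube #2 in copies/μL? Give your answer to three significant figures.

1.50 × 10^7 copies/μL

Step 1: 5 mL + 495 mL = 500 mL total → factor 500/5 = 100
Step 2: 2-fold → factor 2
Dilution factor through tube #2 = 100 × 2 = 200
[tube #2] = 3.00 × 10^9 copies/μL / 200 = 1.50 × 10^7 copies/μL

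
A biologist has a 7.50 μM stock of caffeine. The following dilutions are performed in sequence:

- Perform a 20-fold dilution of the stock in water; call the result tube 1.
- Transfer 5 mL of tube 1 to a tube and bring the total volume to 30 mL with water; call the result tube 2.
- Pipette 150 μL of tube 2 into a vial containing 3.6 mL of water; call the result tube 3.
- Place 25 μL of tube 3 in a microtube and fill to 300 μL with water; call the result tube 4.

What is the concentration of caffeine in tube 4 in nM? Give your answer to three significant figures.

Step 1: 20-fold → factor 20
Step 2: 5 mL brought to 30 mL → factor 30/5 = 6
Step 3: 150 μL + 3.6 mL = 3750 μL total → factor 3750/150 = 25
Step 4: 25 μL brought to 300 μL → factor 300/25 = 12
Overall dilution factor = 20 × 6 × 25 × 12 = 36000
Final = 7.50 μM / 36000 = 0.0002083 μM = 0.208 nM

0.208 nM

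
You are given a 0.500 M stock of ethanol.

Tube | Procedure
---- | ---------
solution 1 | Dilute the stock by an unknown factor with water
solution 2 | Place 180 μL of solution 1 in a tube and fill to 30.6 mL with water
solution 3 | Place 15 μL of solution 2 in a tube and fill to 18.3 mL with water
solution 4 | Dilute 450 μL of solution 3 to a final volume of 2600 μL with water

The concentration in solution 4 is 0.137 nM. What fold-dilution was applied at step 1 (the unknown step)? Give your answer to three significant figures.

3.05 × 10^3-fold

Step 1: unknown factor x
Step 2: 180 μL brought to 30.6 mL → factor 30600/180 = 170
Step 3: 15 μL brought to 18.3 mL → factor 18300/15 = 1220
Step 4: 450 μL brought to 2600 μL → factor 2600/450 = 5.7778
Product of known-step factors = 1.1983 × 10^6
Overall factor = 0.500 M / (0.137 nM) = 3.6496 × 10^9
x = 3.6496 × 10^9 / 1.1983 × 10^6 = 3.05 × 10^3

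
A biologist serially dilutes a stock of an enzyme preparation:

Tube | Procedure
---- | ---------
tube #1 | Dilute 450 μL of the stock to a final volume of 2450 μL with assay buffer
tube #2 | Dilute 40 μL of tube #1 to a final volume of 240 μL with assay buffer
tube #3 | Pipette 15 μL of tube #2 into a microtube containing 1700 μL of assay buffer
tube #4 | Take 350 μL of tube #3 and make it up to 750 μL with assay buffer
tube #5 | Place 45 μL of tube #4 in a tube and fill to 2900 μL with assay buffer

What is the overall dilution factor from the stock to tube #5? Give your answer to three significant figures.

Step 1: 450 μL brought to 2450 μL → factor 2450/450 = 5.4444
Step 2: 40 μL brought to 240 μL → factor 240/40 = 6
Step 3: 15 μL + 1700 μL = 1715 μL total → factor 1715/15 = 114.33
Step 4: 350 μL brought to 750 μL → factor 750/350 = 2.1429
Step 5: 45 μL brought to 2900 μL → factor 2900/45 = 64.444
Overall dilution factor = 5.4444 × 6 × 114.33 × 2.1429 × 64.444 = 5.1577 × 10^5

5.16 × 10^5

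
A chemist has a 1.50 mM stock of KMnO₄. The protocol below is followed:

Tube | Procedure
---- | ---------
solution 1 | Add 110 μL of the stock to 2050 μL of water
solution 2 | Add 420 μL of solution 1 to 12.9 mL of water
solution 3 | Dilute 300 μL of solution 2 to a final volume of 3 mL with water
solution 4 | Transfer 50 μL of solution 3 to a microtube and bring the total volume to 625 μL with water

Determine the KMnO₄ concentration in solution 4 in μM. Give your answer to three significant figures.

0.0193 μM

Step 1: 110 μL + 2050 μL = 2160 μL total → factor 2160/110 = 19.636
Step 2: 420 μL + 12.9 mL = 13320 μL total → factor 13320/420 = 31.714
Step 3: 300 μL brought to 3 mL → factor 3000/300 = 10
Step 4: 50 μL brought to 625 μL → factor 625/50 = 12.5
Overall dilution factor = 19.636 × 31.714 × 10 × 12.5 = 77844
Final = 1.50 mM / 77844 = 1.927 × 10^-5 mM = 0.0193 μM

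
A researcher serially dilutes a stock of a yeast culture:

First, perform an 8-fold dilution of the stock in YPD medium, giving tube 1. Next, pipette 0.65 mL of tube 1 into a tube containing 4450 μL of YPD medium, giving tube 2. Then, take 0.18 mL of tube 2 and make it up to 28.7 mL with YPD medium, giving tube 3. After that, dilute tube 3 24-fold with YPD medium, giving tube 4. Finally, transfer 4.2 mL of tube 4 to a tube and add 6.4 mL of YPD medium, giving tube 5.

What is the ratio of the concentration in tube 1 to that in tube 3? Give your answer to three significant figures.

1.25 × 10^3

Step 1: 8-fold → factor 8
Step 2: 0.65 mL + 4450 μL = 5.1 mL total → factor 5.1/0.65 = 7.8462
Step 3: 0.18 mL brought to 28.7 mL → factor 28.7/0.18 = 159.44
Dilution factor to tube 1 = 8; to tube 3 = 10008
[tube 1]/[tube 3] = (factor to tube 3)/(factor to tube 1) = 10008/8 = 1.25 × 10^3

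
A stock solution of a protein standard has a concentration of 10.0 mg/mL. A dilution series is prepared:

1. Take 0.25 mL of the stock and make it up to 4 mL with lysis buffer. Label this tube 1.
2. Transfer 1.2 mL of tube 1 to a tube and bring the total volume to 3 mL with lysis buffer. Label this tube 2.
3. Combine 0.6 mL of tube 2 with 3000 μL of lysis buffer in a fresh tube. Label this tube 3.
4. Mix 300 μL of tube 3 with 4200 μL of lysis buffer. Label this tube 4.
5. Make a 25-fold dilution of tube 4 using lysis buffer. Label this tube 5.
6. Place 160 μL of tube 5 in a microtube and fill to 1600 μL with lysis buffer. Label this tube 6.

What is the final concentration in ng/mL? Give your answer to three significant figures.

11.1 ng/mL

Step 1: 0.25 mL brought to 4 mL → factor 4/0.25 = 16
Step 2: 1.2 mL brought to 3 mL → factor 3/1.2 = 2.5
Step 3: 0.6 mL + 3000 μL = 3.6 mL total → factor 3.6/0.6 = 6
Step 4: 300 μL + 4200 μL = 4500 μL total → factor 4500/300 = 15
Step 5: 25-fold → factor 25
Step 6: 160 μL brought to 1600 μL → factor 1600/160 = 10
Overall dilution factor = 16 × 2.5 × 6 × 15 × 25 × 10 = 9 × 10^5
Final = 10.0 mg/mL / 9 × 10^5 = 1.111 × 10^-5 mg/mL = 11.1 ng/mL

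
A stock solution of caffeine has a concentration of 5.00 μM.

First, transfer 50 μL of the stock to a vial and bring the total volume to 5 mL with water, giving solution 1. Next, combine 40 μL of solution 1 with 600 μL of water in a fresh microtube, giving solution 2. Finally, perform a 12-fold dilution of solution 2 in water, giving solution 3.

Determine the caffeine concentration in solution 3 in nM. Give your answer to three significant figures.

Step 1: 50 μL brought to 5 mL → factor 5000/50 = 100
Step 2: 40 μL + 600 μL = 640 μL total → factor 640/40 = 16
Step 3: 12-fold → factor 12
Overall dilution factor = 100 × 16 × 12 = 19200
Final = 5.00 μM / 19200 = 0.0002604 μM = 0.260 nM

0.260 nM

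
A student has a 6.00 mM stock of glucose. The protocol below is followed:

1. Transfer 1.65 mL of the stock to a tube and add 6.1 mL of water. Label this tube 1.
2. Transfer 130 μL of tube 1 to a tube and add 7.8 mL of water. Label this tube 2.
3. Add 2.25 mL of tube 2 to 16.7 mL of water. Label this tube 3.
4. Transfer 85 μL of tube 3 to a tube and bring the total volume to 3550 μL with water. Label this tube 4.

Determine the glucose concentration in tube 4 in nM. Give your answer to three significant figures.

59.5 nM

Step 1: 1.65 mL + 6.1 mL = 7.75 mL total → factor 7.75/1.65 = 4.697
Step 2: 130 μL + 7.8 mL = 7930 μL total → factor 7930/130 = 61
Step 3: 2.25 mL + 16.7 mL = 18.95 mL total → factor 18.95/2.25 = 8.4222
Step 4: 85 μL brought to 3550 μL → factor 3550/85 = 41.765
Overall dilution factor = 4.697 × 61 × 8.4222 × 41.765 = 1.0078 × 10^5
Final = 6.00 mM / 1.0078 × 10^5 = 5.953 × 10^-5 mM = 59.5 nM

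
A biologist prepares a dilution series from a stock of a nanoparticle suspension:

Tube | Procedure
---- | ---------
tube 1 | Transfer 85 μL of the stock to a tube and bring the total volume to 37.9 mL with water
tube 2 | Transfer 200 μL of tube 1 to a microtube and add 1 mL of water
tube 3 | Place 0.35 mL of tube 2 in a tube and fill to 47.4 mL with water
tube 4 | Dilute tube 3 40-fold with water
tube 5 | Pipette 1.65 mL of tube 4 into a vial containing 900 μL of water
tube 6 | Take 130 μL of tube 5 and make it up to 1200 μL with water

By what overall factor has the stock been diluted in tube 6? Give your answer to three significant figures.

Step 1: 85 μL brought to 37.9 mL → factor 37900/85 = 445.88
Step 2: 200 μL + 1 mL = 1200 μL total → factor 1200/200 = 6
Step 3: 0.35 mL brought to 47.4 mL → factor 47.4/0.35 = 135.43
Step 4: 40-fold → factor 40
Step 5: 1.65 mL + 900 μL = 2.55 mL total → factor 2.55/1.65 = 1.5455
Step 6: 130 μL brought to 1200 μL → factor 1200/130 = 9.2308
Overall dilution factor = 445.88 × 6 × 135.43 × 40 × 1.5455 × 9.2308 = 2.0675 × 10^8

2.07 × 10^8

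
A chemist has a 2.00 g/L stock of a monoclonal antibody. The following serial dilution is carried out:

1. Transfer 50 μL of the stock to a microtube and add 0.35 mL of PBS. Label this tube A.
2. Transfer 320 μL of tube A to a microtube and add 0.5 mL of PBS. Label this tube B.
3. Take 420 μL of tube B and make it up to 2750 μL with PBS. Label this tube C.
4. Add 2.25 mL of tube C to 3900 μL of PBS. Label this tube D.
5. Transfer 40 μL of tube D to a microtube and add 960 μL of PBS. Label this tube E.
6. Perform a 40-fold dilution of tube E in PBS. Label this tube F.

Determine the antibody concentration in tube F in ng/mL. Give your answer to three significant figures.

5.45 ng/mL

Step 1: 50 μL + 0.35 mL = 400 μL total → factor 400/50 = 8
Step 2: 320 μL + 0.5 mL = 820 μL total → factor 820/320 = 2.5625
Step 3: 420 μL brought to 2750 μL → factor 2750/420 = 6.5476
Step 4: 2.25 mL + 3900 μL = 6.15 mL total → factor 6.15/2.25 = 2.7333
Step 5: 40 μL + 960 μL = 1000 μL total → factor 1000/40 = 25
Step 6: 40-fold → factor 40
Overall dilution factor = 8 × 2.5625 × 6.5476 × 2.7333 × 25 × 40 = 3.6688 × 10^5
Final = 2.00 g/L / 3.6688 × 10^5 = 5.451 × 10^-6 g/L = 5.45 ng/mL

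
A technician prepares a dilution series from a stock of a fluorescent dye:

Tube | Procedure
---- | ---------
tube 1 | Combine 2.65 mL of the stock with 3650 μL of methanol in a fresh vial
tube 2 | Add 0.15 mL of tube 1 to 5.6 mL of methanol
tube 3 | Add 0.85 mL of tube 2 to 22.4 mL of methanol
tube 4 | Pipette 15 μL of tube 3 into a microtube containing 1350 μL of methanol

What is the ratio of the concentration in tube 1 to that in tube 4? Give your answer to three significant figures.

9.54 × 10^4

Step 1: 2.65 mL + 3650 μL = 6.3 mL total → factor 6.3/2.65 = 2.3774
Step 2: 0.15 mL + 5.6 mL = 5.75 mL total → factor 5.75/0.15 = 38.333
Step 3: 0.85 mL + 22.4 mL = 23.25 mL total → factor 23.25/0.85 = 27.353
Step 4: 15 μL + 1350 μL = 1365 μL total → factor 1365/15 = 91
Dilution factor to tube 1 = 2.3774; to tube 4 = 2.2684 × 10^5
[tube 1]/[tube 4] = (factor to tube 4)/(factor to tube 1) = 2.2684 × 10^5/2.3774 = 9.54 × 10^4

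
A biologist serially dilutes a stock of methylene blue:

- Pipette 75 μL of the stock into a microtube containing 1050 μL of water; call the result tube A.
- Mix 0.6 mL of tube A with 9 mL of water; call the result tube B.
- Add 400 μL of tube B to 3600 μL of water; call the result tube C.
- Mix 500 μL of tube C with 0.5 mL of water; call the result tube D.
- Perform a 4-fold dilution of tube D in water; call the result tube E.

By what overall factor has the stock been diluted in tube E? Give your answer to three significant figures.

1.92 × 10^4

Step 1: 75 μL + 1050 μL = 1125 μL total → factor 1125/75 = 15
Step 2: 0.6 mL + 9 mL = 9.6 mL total → factor 9.6/0.6 = 16
Step 3: 400 μL + 3600 μL = 4000 μL total → factor 4000/400 = 10
Step 4: 500 μL + 0.5 mL = 1000 μL total → factor 1000/500 = 2
Step 5: 4-fold → factor 4
Overall dilution factor = 15 × 16 × 10 × 2 × 4 = 19200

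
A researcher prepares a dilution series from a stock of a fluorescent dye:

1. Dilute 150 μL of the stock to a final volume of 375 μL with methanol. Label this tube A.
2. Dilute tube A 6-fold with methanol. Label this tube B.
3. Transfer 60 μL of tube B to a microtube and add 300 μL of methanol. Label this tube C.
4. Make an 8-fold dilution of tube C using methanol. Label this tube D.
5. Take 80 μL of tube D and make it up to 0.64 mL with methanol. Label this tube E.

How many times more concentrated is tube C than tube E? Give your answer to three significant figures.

64.0

Step 1: 150 μL brought to 375 μL → factor 375/150 = 2.5
Step 2: 6-fold → factor 6
Step 3: 60 μL + 300 μL = 360 μL total → factor 360/60 = 6
Step 4: 8-fold → factor 8
Step 5: 80 μL brought to 0.64 mL → factor 640/80 = 8
Dilution factor to tube C = 90; to tube E = 5760
[tube C]/[tube E] = (factor to tube E)/(factor to tube C) = 5760/90 = 64.0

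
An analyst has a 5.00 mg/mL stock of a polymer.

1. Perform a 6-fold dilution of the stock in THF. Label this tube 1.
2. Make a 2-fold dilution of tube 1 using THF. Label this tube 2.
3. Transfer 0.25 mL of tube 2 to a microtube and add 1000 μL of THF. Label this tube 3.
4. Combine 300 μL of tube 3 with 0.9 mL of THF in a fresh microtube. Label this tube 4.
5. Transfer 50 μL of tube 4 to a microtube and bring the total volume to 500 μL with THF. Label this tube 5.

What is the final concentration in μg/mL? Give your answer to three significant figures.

Step 1: 6-fold → factor 6
Step 2: 2-fold → factor 2
Step 3: 0.25 mL + 1000 μL = 1.25 mL total → factor 1.25/0.25 = 5
Step 4: 300 μL + 0.9 mL = 1200 μL total → factor 1200/300 = 4
Step 5: 50 μL brought to 500 μL → factor 500/50 = 10
Overall dilution factor = 6 × 2 × 5 × 4 × 10 = 2400
Final = 5.00 mg/mL / 2400 = 0.002083 mg/mL = 2.08 μg/mL

2.08 μg/mL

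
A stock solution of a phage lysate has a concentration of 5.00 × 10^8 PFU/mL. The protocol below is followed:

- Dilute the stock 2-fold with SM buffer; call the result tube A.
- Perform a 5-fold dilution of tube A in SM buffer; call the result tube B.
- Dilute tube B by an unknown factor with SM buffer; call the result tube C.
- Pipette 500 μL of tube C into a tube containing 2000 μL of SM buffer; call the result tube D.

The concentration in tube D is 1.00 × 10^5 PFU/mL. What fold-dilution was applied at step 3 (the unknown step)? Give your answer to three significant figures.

Step 1: 2-fold → factor 2
Step 2: 5-fold → factor 5
Step 3: unknown factor x
Step 4: 500 μL + 2000 μL = 2500 μL total → factor 2500/500 = 5
Product of known-step factors = 50
Overall factor = 5.00 × 10^8 PFU/mL / (1.00 × 10^5 PFU/mL) = 5000
x = 5000 / 50 = 100

100-fold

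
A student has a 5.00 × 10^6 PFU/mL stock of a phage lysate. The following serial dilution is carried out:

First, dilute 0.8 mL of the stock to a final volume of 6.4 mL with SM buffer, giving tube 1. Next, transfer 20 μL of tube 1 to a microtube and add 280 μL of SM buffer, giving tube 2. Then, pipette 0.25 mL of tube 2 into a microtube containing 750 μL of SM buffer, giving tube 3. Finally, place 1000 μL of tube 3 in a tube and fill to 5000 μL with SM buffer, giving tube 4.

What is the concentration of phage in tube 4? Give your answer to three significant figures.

2.08 × 10^3 PFU/mL

Step 1: 0.8 mL brought to 6.4 mL → factor 6.4/0.8 = 8
Step 2: 20 μL + 280 μL = 300 μL total → factor 300/20 = 15
Step 3: 0.25 mL + 750 μL = 1 mL total → factor 1/0.25 = 4
Step 4: 1000 μL brought to 5000 μL → factor 5000/1000 = 5
Overall dilution factor = 8 × 15 × 4 × 5 = 2400
Final = 5.00 × 10^6 PFU/mL / 2400 = 2.08 × 10^3 PFU/mL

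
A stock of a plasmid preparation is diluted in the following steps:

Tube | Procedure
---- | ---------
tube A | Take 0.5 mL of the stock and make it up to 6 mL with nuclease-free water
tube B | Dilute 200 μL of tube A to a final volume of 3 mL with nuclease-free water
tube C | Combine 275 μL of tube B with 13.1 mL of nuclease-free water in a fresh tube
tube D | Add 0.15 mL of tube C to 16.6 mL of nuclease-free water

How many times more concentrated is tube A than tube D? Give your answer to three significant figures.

Step 1: 0.5 mL brought to 6 mL → factor 6/0.5 = 12
Step 2: 200 μL brought to 3 mL → factor 3000/200 = 15
Step 3: 275 μL + 13.1 mL = 13375 μL total → factor 13375/275 = 48.636
Step 4: 0.15 mL + 16.6 mL = 16.75 mL total → factor 16.75/0.15 = 111.67
Dilution factor to tube A = 12; to tube D = 9.7759 × 10^5
[tube A]/[tube D] = (factor to tube D)/(factor to tube A) = 9.7759 × 10^5/12 = 8.15 × 10^4

8.15 × 10^4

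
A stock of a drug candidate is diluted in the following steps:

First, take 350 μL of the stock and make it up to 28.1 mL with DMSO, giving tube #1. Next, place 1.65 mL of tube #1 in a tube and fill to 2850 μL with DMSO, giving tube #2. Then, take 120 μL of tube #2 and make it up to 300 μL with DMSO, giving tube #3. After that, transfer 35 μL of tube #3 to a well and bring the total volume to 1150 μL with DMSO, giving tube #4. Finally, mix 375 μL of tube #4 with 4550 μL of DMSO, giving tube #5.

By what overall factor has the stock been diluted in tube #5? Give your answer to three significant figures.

1.50 × 10^5

Step 1: 350 μL brought to 28.1 mL → factor 28100/350 = 80.286
Step 2: 1.65 mL brought to 2850 μL → factor 2.85/1.65 = 1.7273
Step 3: 120 μL brought to 300 μL → factor 300/120 = 2.5
Step 4: 35 μL brought to 1150 μL → factor 1150/35 = 32.857
Step 5: 375 μL + 4550 μL = 4925 μL total → factor 4925/375 = 13.133
Overall dilution factor = 80.286 × 1.7273 × 2.5 × 32.857 × 13.133 = 1.496 × 10^5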